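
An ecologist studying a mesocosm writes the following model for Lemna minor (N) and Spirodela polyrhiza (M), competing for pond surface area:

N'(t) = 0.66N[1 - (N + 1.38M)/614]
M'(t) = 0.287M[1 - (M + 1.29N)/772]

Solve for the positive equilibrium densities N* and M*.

N* ≈ 579, M* ≈ 25.7

Setting both brackets to zero gives the nullclines N + 1.38M = 614 and 1.29N + M = 772.
Substituting M = 772 - 1.29N into the first: N(1 - 1.38·1.29) = 614 - 1.38·772.
So N* = -451/-0.78 = 579, and then M* = 772 - 1.29·579 = 25.7.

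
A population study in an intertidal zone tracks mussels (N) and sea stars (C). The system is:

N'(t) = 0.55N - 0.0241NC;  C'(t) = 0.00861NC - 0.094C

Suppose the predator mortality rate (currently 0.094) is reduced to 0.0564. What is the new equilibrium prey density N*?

At the interior fixed point, setting dC/dt = 0 with C > 0 fixes N* = (predator death rate)/(NC coefficient) — independent of the other coefficients.
With the change, N* = 0.0564/0.00861 = 6.55; it falls from 10.9.

N* ≈ 6.55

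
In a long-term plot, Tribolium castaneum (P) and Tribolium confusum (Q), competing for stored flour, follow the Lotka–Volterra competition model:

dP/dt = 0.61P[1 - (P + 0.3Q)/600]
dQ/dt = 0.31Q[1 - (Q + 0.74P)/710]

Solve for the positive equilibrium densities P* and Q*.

P* ≈ 497, Q* ≈ 342

Setting both brackets to zero gives the nullclines P + 0.3Q = 600 and 0.74P + Q = 710.
Substituting Q = 710 - 0.74P into the first: P(1 - 0.3·0.74) = 600 - 0.3·710.
So P* = 387/0.778 = 497, and then Q* = 710 - 0.74·497 = 342.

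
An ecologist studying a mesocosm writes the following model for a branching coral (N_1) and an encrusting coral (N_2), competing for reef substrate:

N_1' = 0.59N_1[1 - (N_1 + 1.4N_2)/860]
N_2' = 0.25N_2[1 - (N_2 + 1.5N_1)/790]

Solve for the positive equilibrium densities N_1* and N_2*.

N_1* ≈ 224, N_2* ≈ 455

Setting both brackets to zero gives the nullclines N_1 + 1.4N_2 = 860 and 1.5N_1 + N_2 = 790.
Substituting N_2 = 790 - 1.5N_1 into the first: N_1(1 - 1.4·1.5) = 860 - 1.4·790.
So N_1* = -246/-1.1 = 224, and then N_2* = 790 - 1.5·224 = 455.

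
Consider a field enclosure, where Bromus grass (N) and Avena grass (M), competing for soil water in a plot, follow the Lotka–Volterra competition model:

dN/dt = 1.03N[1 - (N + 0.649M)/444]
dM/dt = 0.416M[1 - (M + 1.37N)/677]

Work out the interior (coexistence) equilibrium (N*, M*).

Setting both brackets to zero gives the nullclines N + 0.649M = 444 and 1.37N + M = 677.
Substituting M = 677 - 1.37N into the first: N(1 - 0.649·1.37) = 444 - 0.649·677.
So N* = 4.63/0.111 = 41.7, and then M* = 677 - 1.37·41.7 = 620.

N* ≈ 41.7, M* ≈ 620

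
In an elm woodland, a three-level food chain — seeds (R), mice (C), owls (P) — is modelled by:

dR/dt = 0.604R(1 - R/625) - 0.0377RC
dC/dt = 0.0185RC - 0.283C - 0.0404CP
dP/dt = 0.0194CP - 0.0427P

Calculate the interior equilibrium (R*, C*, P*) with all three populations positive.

From dP/dt = 0: 0.0194C* = 0.0427, so C* = 2.2.
From dR/dt = 0: 0.604(1 - R*/625) = 0.0377·2.2, giving R* = 625·(1 - 0.137) = 539.
From dC/dt = 0: 0.0185·539 - 0.283 = 0.0404P*, so P* = 9.69/0.0404 = 240.

R* ≈ 539, C* ≈ 2.2, P* ≈ 240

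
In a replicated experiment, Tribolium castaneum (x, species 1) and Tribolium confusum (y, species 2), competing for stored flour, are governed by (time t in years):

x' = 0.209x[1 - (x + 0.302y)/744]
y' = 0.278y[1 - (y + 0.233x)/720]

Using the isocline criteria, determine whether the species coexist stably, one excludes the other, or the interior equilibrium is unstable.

stable coexistence

Compare the nullcline intercepts: K1/α12 = 744/0.302 = 2460 > K2 = 720; K2/α21 = 720/0.233 = 3090 > K1 = 744.
Since both inequalities hold, each species can invade when rare, so the interior equilibrium is stable.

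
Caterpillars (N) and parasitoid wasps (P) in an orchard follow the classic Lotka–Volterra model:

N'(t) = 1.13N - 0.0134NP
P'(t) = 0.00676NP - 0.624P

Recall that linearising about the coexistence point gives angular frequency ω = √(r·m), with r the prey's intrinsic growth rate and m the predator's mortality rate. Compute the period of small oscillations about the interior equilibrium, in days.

Here r = 1.13 and m = 0.624, so r·m = 0.705.
ω = √0.705 = 0.84 per day, hence T = 2π/ω ≈ 7.48 days.

T ≈ 7.48 days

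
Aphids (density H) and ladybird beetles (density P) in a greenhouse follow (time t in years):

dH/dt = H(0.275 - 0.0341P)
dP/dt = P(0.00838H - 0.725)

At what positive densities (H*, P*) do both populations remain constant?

Set dP/dt = 0 with P > 0: 0.00838H - 0.725 = 0, so H* = 0.725/0.00838 = 86.5.
Set dH/dt = 0 with H > 0: 0.275 - 0.0341P = 0, so P* = 0.275/0.0341 = 8.06.

H* ≈ 86.5, P* ≈ 8.06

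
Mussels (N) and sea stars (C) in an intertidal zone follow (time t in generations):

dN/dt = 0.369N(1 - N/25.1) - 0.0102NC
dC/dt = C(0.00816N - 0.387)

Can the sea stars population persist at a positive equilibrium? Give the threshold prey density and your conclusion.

The predator equation gives dC/dt > 0 only when N > 0.387/0.00816 = 47.4.
Without the predator, N → K = 25.1. Since 25.1 < 47.4, the predator cannot invade.

Threshold N = 47.4; K < 47.4, so no, the predator goes extinct.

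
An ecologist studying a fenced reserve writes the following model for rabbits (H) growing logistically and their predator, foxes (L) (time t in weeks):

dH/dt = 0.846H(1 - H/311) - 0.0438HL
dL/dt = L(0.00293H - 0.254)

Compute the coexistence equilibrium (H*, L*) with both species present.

H* ≈ 86.7, L* ≈ 13.9

From dL/dt = 0 with L > 0: 0.00293H* = 0.254, so H* = 86.7.
Substitute into dH/dt = 0: 0.846(1 - 86.7/311) = 0.0438L*.
The bracket is 0.721, giving L* = 0.61/0.0438 = 13.9.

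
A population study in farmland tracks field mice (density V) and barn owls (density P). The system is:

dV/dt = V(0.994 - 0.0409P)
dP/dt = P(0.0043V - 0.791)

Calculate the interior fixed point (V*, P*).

Set dP/dt = 0 with P > 0: 0.0043V - 0.791 = 0, so V* = 0.791/0.0043 = 184.
Set dV/dt = 0 with V > 0: 0.994 - 0.0409P = 0, so P* = 0.994/0.0409 = 24.3.

V* ≈ 184, P* ≈ 24.3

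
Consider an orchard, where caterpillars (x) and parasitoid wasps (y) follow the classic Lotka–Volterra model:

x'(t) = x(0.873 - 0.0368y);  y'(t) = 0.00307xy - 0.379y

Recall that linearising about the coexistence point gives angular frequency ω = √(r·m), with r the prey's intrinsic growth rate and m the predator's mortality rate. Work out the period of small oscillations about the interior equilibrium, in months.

Here r = 0.873 and m = 0.379, so r·m = 0.331.
ω = √0.331 = 0.575 per month, hence T = 2π/ω ≈ 10.9 months.

T ≈ 10.9 months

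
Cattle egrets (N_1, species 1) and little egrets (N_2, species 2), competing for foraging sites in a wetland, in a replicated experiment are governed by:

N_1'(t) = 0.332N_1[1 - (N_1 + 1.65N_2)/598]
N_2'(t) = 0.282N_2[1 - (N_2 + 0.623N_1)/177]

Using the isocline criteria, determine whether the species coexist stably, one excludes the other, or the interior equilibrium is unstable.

species 1 excludes species 2

Compare the nullcline intercepts: K1/α12 = 598/1.65 = 362 > K2 = 177; K2/α21 = 177/0.623 = 284 < K1 = 598.
Since the inequalities point opposite ways, species 1 can invade but species 2 cannot.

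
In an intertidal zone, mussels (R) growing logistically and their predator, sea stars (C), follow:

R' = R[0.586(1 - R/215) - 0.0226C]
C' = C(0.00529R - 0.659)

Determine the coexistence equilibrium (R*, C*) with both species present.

R* ≈ 125, C* ≈ 10.9

From dC/dt = 0 with C > 0: 0.00529R* = 0.659, so R* = 125.
Substitute into dR/dt = 0: 0.586(1 - 125/215) = 0.0226C*.
The bracket is 0.421, giving C* = 0.246/0.0226 = 10.9.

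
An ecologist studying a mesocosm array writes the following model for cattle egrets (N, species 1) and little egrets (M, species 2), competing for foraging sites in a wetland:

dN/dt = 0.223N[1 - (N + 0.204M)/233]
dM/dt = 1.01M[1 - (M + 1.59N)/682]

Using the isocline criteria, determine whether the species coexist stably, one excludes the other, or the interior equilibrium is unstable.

stable coexistence

Compare the nullcline intercepts: K1/α12 = 233/0.204 = 1140 > K2 = 682; K2/α21 = 682/1.59 = 429 > K1 = 233.
Since both inequalities hold, each species can invade when rare, so the interior equilibrium is stable.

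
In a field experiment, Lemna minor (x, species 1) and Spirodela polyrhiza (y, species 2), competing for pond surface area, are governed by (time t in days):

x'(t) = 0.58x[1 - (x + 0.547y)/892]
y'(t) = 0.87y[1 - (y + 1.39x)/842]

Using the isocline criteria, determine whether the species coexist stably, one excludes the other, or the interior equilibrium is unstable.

species 1 excludes species 2

Compare the nullcline intercepts: K1/α12 = 892/0.547 = 1630 > K2 = 842; K2/α21 = 842/1.39 = 606 < K1 = 892.
Since the inequalities point opposite ways, species 1 can invade but species 2 cannot.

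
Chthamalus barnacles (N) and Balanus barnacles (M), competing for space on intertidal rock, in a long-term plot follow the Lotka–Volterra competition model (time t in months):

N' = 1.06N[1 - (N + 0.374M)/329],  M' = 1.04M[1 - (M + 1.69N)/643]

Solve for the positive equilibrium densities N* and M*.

Setting both brackets to zero gives the nullclines N + 0.374M = 329 and 1.69N + M = 643.
Substituting M = 643 - 1.69N into the first: N(1 - 0.374·1.69) = 329 - 0.374·643.
So N* = 88.5/0.368 = 241, and then M* = 643 - 1.69·241 = 236.

N* ≈ 241, M* ≈ 236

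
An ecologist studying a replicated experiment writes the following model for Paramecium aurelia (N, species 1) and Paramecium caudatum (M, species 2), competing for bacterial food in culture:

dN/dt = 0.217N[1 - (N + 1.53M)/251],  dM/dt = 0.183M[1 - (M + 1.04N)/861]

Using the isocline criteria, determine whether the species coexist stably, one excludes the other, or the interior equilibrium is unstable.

species 2 excludes species 1

Compare the nullcline intercepts: K1/α12 = 251/1.53 = 164 < K2 = 861; K2/α21 = 861/1.04 = 828 > K1 = 251.
Since the inequalities point opposite ways, species 2 can invade but species 1 cannot.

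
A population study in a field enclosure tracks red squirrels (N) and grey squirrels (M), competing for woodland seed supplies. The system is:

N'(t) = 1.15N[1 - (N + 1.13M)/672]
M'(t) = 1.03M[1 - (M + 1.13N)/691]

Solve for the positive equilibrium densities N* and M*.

N* ≈ 393, M* ≈ 247

Setting both brackets to zero gives the nullclines N + 1.13M = 672 and 1.13N + M = 691.
Substituting M = 691 - 1.13N into the first: N(1 - 1.13·1.13) = 672 - 1.13·691.
So N* = -109/-0.277 = 393, and then M* = 691 - 1.13·393 = 247.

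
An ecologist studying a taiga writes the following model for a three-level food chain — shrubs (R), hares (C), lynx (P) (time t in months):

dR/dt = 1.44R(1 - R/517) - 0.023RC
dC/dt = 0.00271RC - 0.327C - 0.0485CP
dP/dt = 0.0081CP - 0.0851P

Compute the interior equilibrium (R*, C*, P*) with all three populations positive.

R* ≈ 430, C* ≈ 10.5, P* ≈ 17.3

From dP/dt = 0: 0.0081C* = 0.0851, so C* = 10.5.
From dR/dt = 0: 1.44(1 - R*/517) = 0.023·10.5, giving R* = 517·(1 - 0.168) = 430.
From dC/dt = 0: 0.00271·430 - 0.327 = 0.0485P*, so P* = 0.839/0.0485 = 17.3.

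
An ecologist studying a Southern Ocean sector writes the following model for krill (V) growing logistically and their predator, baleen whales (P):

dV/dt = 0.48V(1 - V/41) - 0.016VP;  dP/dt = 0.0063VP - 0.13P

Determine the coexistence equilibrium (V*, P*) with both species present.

From dP/dt = 0 with P > 0: 0.0063V* = 0.13, so V* = 20.6.
Substitute into dV/dt = 0: 0.48(1 - 20.6/41) = 0.016P*.
The bracket is 0.497, giving P* = 0.238/0.016 = 14.9.

V* ≈ 20.6, P* ≈ 14.9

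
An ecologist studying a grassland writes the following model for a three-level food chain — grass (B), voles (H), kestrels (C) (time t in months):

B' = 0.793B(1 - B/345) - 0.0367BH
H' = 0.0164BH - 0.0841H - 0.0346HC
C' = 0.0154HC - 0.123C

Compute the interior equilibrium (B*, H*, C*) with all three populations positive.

B* ≈ 217, H* ≈ 7.99, C* ≈ 101

From dC/dt = 0: 0.0154H* = 0.123, so H* = 7.99.
From dB/dt = 0: 0.793(1 - B*/345) = 0.0367·7.99, giving B* = 345·(1 - 0.37) = 217.
From dH/dt = 0: 0.0164·217 - 0.0841 = 0.0346C*, so C* = 3.48/0.0346 = 101.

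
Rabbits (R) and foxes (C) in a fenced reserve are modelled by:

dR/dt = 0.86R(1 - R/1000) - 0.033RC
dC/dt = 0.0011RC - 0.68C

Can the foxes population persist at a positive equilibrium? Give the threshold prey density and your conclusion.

Threshold R = 618; K > 618, so yes, the predator persists.

The predator equation gives dC/dt > 0 only when R > 0.68/0.0011 = 618.
Without the predator, R → K = 1000. Since 1000 > 618, the predator can invade and persist.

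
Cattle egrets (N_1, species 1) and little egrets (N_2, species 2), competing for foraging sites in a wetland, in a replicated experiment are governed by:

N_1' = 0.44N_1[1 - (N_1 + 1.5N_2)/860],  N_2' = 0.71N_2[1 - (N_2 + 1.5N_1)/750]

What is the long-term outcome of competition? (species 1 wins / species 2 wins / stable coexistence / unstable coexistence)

Compare the nullcline intercepts: K1/α12 = 860/1.5 = 573 < K2 = 750; K2/α21 = 750/1.5 = 500 < K1 = 860.
Since both are reversed, neither can invade when rare; the interior point is a saddle.

unstable coexistence (outcome depends on initial conditions)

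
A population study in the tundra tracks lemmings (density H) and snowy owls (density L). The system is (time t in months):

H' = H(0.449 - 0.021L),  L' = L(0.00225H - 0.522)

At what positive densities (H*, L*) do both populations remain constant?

Set dL/dt = 0 with L > 0: 0.00225H - 0.522 = 0, so H* = 0.522/0.00225 = 232.
Set dH/dt = 0 with H > 0: 0.449 - 0.021L = 0, so L* = 0.449/0.021 = 21.4.

H* ≈ 232, L* ≈ 21.4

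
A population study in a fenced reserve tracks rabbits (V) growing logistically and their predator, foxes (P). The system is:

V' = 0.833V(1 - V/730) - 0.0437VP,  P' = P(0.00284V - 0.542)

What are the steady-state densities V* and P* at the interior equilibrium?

V* ≈ 191, P* ≈ 14.1

From dP/dt = 0 with P > 0: 0.00284V* = 0.542, so V* = 191.
Substitute into dV/dt = 0: 0.833(1 - 191/730) = 0.0437P*.
The bracket is 0.739, giving P* = 0.615/0.0437 = 14.1.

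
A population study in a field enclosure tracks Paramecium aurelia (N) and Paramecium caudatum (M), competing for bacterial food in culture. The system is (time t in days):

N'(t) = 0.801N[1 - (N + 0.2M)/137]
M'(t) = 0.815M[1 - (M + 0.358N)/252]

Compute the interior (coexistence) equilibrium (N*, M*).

N* ≈ 93.3, M* ≈ 219

Setting both brackets to zero gives the nullclines N + 0.2M = 137 and 0.358N + M = 252.
Substituting M = 252 - 0.358N into the first: N(1 - 0.2·0.358) = 137 - 0.2·252.
So N* = 86.6/0.928 = 93.3, and then M* = 252 - 0.358·93.3 = 219.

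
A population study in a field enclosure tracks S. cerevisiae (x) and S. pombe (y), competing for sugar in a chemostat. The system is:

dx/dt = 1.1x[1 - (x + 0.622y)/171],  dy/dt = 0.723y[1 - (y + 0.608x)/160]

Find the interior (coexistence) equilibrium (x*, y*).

Setting both brackets to zero gives the nullclines x + 0.622y = 171 and 0.608x + y = 160.
Substituting y = 160 - 0.608x into the first: x(1 - 0.622·0.608) = 171 - 0.622·160.
So x* = 71.5/0.622 = 115, and then y* = 160 - 0.608·115 = 90.1.

x* ≈ 115, y* ≈ 90.1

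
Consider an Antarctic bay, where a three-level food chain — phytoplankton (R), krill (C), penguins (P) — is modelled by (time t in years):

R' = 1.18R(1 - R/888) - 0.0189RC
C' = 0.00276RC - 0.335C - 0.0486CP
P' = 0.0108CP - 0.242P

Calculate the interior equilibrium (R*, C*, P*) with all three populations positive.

R* ≈ 569, C* ≈ 22.4, P* ≈ 25.4

From dP/dt = 0: 0.0108C* = 0.242, so C* = 22.4.
From dR/dt = 0: 1.18(1 - R*/888) = 0.0189·22.4, giving R* = 888·(1 - 0.359) = 569.
From dC/dt = 0: 0.00276·569 - 0.335 = 0.0486P*, so P* = 1.24/0.0486 = 25.4.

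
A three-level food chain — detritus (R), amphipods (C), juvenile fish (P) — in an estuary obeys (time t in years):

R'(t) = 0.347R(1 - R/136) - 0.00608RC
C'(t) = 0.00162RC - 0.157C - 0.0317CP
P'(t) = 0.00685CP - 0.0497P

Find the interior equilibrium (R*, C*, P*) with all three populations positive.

R* ≈ 119, C* ≈ 7.26, P* ≈ 1.11

From dP/dt = 0: 0.00685C* = 0.0497, so C* = 7.26.
From dR/dt = 0: 0.347(1 - R*/136) = 0.00608·7.26, giving R* = 136·(1 - 0.127) = 119.
From dC/dt = 0: 0.00162·119 - 0.157 = 0.0317P*, so P* = 0.0353/0.0317 = 1.11.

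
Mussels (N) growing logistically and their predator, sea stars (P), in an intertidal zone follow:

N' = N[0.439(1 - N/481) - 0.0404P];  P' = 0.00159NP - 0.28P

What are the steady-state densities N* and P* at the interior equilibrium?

From dP/dt = 0 with P > 0: 0.00159N* = 0.28, so N* = 176.
Substitute into dN/dt = 0: 0.439(1 - 176/481) = 0.0404P*.
The bracket is 0.634, giving P* = 0.278/0.0404 = 6.89.

N* ≈ 176, P* ≈ 6.89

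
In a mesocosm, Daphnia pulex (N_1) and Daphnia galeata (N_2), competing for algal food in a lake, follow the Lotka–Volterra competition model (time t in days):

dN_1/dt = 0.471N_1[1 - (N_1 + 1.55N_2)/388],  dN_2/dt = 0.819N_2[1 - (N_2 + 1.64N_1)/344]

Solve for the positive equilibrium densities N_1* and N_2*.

Setting both brackets to zero gives the nullclines N_1 + 1.55N_2 = 388 and 1.64N_1 + N_2 = 344.
Substituting N_2 = 344 - 1.64N_1 into the first: N_1(1 - 1.55·1.64) = 388 - 1.55·344.
So N_1* = -145/-1.54 = 94.2, and then N_2* = 344 - 1.64·94.2 = 190.

N_1* ≈ 94.2, N_2* ≈ 190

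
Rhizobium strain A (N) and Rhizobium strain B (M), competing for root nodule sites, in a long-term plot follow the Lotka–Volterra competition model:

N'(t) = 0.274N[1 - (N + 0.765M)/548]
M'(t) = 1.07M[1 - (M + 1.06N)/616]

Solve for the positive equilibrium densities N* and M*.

Setting both brackets to zero gives the nullclines N + 0.765M = 548 and 1.06N + M = 616.
Substituting M = 616 - 1.06N into the first: N(1 - 0.765·1.06) = 548 - 0.765·616.
So N* = 76.8/0.189 = 406, and then M* = 616 - 1.06·406 = 186.

N* ≈ 406, M* ≈ 186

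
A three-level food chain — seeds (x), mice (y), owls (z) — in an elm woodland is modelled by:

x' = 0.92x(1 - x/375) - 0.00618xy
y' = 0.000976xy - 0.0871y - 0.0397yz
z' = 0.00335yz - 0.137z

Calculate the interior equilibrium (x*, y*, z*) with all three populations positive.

From dz/dt = 0: 0.00335y* = 0.137, so y* = 40.9.
From dx/dt = 0: 0.92(1 - x*/375) = 0.00618·40.9, giving x* = 375·(1 - 0.275) = 272.
From dy/dt = 0: 0.000976·272 - 0.0871 = 0.0397z*, so z* = 0.178/0.0397 = 4.49.

x* ≈ 272, y* ≈ 40.9, z* ≈ 4.49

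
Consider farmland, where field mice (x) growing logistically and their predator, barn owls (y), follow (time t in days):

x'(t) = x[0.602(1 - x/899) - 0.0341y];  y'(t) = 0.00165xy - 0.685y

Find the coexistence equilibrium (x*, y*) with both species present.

x* ≈ 415, y* ≈ 9.5

From dy/dt = 0 with y > 0: 0.00165x* = 0.685, so x* = 415.
Substitute into dx/dt = 0: 0.602(1 - 415/899) = 0.0341y*.
The bracket is 0.538, giving y* = 0.324/0.0341 = 9.5.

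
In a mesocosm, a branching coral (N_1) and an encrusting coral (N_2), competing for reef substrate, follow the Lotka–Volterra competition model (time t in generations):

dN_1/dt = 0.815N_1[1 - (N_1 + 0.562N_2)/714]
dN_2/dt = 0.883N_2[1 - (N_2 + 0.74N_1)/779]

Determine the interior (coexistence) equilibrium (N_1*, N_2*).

Setting both brackets to zero gives the nullclines N_1 + 0.562N_2 = 714 and 0.74N_1 + N_2 = 779.
Substituting N_2 = 779 - 0.74N_1 into the first: N_1(1 - 0.562·0.74) = 714 - 0.562·779.
So N_1* = 276/0.584 = 473, and then N_2* = 779 - 0.74·473 = 429.

N_1* ≈ 473, N_2* ≈ 429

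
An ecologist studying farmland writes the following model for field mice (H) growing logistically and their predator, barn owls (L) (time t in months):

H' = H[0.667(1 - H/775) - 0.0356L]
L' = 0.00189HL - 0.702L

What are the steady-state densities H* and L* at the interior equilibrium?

From dL/dt = 0 with L > 0: 0.00189H* = 0.702, so H* = 371.
Substitute into dH/dt = 0: 0.667(1 - 371/775) = 0.0356L*.
The bracket is 0.521, giving L* = 0.347/0.0356 = 9.76.

H* ≈ 371, L* ≈ 9.76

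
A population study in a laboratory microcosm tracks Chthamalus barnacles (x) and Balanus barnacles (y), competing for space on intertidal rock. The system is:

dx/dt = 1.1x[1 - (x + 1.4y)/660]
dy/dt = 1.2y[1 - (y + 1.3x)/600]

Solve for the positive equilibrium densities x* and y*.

x* ≈ 220, y* ≈ 315

Setting both brackets to zero gives the nullclines x + 1.4y = 660 and 1.3x + y = 600.
Substituting y = 600 - 1.3x into the first: x(1 - 1.4·1.3) = 660 - 1.4·600.
So x* = -180/-0.82 = 220, and then y* = 600 - 1.3·220 = 315.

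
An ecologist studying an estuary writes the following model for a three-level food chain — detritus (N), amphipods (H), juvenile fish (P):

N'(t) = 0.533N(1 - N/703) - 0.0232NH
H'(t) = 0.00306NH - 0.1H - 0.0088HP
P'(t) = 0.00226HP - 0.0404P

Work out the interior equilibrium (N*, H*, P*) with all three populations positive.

From dP/dt = 0: 0.00226H* = 0.0404, so H* = 17.9.
From dN/dt = 0: 0.533(1 - N*/703) = 0.0232·17.9, giving N* = 703·(1 - 0.778) = 156.
From dH/dt = 0: 0.00306·156 - 0.1 = 0.0088P*, so P* = 0.377/0.0088 = 42.9.

N* ≈ 156, H* ≈ 17.9, P* ≈ 42.9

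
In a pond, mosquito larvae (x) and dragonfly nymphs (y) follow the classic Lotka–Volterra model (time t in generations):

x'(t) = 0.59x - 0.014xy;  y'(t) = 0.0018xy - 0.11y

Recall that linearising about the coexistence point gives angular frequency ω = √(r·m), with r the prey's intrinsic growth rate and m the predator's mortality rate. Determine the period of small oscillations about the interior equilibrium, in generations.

T ≈ 24.7 generations

Here r = 0.59 and m = 0.11, so r·m = 0.0649.
ω = √0.0649 = 0.255 per generation, hence T = 2π/ω ≈ 24.7 generations.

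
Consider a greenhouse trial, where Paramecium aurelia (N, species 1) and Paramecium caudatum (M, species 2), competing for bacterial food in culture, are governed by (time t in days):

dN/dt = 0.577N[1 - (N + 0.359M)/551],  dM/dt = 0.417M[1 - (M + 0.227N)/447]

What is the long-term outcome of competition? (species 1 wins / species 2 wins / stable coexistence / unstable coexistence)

stable coexistence

Compare the nullcline intercepts: K1/α12 = 551/0.359 = 1530 > K2 = 447; K2/α21 = 447/0.227 = 1970 > K1 = 551.
Since both inequalities hold, each species can invade when rare, so the interior equilibrium is stable.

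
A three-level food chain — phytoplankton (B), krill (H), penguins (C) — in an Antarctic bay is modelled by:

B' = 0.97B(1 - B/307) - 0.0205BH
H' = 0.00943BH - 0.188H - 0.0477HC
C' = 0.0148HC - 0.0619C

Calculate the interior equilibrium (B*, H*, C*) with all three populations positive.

From dC/dt = 0: 0.0148H* = 0.0619, so H* = 4.18.
From dB/dt = 0: 0.97(1 - B*/307) = 0.0205·4.18, giving B* = 307·(1 - 0.0884) = 280.
From dH/dt = 0: 0.00943·280 - 0.188 = 0.0477C*, so C* = 2.45/0.0477 = 51.4.

B* ≈ 280, H* ≈ 4.18, C* ≈ 51.4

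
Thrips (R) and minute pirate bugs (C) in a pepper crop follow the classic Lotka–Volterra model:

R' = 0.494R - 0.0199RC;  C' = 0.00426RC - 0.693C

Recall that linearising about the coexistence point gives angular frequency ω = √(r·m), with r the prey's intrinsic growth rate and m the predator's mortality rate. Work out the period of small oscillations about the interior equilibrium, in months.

T ≈ 10.7 months

Here r = 0.494 and m = 0.693, so r·m = 0.342.
ω = √0.342 = 0.585 per month, hence T = 2π/ω ≈ 10.7 months.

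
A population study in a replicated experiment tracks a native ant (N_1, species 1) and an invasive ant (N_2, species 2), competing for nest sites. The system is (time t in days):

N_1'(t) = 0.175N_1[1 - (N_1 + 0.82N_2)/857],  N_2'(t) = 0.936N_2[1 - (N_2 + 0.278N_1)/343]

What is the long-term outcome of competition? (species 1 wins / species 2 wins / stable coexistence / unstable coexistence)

stable coexistence

Compare the nullcline intercepts: K1/α12 = 857/0.82 = 1050 > K2 = 343; K2/α21 = 343/0.278 = 1230 > K1 = 857.
Since both inequalities hold, each species can invade when rare, so the interior equilibrium is stable.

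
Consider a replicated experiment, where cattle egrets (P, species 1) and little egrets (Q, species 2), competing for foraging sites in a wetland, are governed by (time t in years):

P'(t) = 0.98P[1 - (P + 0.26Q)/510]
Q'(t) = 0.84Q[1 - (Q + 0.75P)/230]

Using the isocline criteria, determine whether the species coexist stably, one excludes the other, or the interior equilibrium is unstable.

species 1 excludes species 2

Compare the nullcline intercepts: K1/α12 = 510/0.26 = 1960 > K2 = 230; K2/α21 = 230/0.75 = 307 < K1 = 510.
Since the inequalities point opposite ways, species 1 can invade but species 2 cannot.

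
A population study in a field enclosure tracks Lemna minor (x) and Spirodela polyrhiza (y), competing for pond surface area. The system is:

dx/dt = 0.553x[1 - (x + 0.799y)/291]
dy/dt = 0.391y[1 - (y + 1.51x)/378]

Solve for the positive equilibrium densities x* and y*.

Setting both brackets to zero gives the nullclines x + 0.799y = 291 and 1.51x + y = 378.
Substituting y = 378 - 1.51x into the first: x(1 - 0.799·1.51) = 291 - 0.799·378.
So x* = -11/-0.206 = 53.4, and then y* = 378 - 1.51·53.4 = 297.

x* ≈ 53.4, y* ≈ 297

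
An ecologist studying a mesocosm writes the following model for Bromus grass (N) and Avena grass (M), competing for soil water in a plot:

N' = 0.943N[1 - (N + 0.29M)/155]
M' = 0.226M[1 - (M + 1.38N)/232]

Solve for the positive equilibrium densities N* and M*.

N* ≈ 146, M* ≈ 30.2

Setting both brackets to zero gives the nullclines N + 0.29M = 155 and 1.38N + M = 232.
Substituting M = 232 - 1.38N into the first: N(1 - 0.29·1.38) = 155 - 0.29·232.
So N* = 87.7/0.6 = 146, and then M* = 232 - 1.38·146 = 30.2.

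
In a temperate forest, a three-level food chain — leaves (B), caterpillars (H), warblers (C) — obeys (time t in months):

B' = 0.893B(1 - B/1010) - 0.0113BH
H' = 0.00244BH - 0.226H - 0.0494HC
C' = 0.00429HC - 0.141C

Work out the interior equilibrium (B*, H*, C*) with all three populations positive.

B* ≈ 590, H* ≈ 32.9, C* ≈ 24.6

From dC/dt = 0: 0.00429H* = 0.141, so H* = 32.9.
From dB/dt = 0: 0.893(1 - B*/1010) = 0.0113·32.9, giving B* = 1010·(1 - 0.416) = 590.
From dH/dt = 0: 0.00244·590 - 0.226 = 0.0494C*, so C* = 1.21/0.0494 = 24.6.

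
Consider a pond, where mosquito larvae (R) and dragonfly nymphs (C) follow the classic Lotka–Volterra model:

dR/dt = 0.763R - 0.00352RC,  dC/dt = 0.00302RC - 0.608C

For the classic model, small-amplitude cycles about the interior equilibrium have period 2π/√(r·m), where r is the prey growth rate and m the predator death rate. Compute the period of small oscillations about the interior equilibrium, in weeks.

T ≈ 9.22 weeks

Here r = 0.763 and m = 0.608, so r·m = 0.464.
ω = √0.464 = 0.681 per week, hence T = 2π/ω ≈ 9.22 weeks.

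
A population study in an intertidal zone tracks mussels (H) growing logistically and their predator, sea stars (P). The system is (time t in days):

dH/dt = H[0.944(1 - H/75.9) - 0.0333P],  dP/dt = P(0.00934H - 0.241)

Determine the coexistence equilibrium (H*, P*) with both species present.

H* ≈ 25.8, P* ≈ 18.7

From dP/dt = 0 with P > 0: 0.00934H* = 0.241, so H* = 25.8.
Substitute into dH/dt = 0: 0.944(1 - 25.8/75.9) = 0.0333P*.
The bracket is 0.66, giving P* = 0.623/0.0333 = 18.7.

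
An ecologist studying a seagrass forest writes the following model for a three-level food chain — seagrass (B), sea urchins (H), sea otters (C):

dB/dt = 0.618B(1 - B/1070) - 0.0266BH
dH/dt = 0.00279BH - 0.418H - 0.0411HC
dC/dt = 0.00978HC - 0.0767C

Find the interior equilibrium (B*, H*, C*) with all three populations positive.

From dC/dt = 0: 0.00978H* = 0.0767, so H* = 7.84.
From dB/dt = 0: 0.618(1 - B*/1070) = 0.0266·7.84, giving B* = 1070·(1 - 0.338) = 709.
From dH/dt = 0: 0.00279·709 - 0.418 = 0.0411C*, so C* = 1.56/0.0411 = 37.9.

B* ≈ 709, H* ≈ 7.84, C* ≈ 37.9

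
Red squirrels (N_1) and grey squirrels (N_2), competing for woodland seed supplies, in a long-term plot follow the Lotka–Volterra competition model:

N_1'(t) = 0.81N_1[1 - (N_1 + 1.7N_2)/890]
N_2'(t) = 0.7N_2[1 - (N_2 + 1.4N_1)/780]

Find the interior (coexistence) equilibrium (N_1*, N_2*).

Setting both brackets to zero gives the nullclines N_1 + 1.7N_2 = 890 and 1.4N_1 + N_2 = 780.
Substituting N_2 = 780 - 1.4N_1 into the first: N_1(1 - 1.7·1.4) = 890 - 1.7·780.
So N_1* = -436/-1.38 = 316, and then N_2* = 780 - 1.4·316 = 338.

N_1* ≈ 316, N_2* ≈ 338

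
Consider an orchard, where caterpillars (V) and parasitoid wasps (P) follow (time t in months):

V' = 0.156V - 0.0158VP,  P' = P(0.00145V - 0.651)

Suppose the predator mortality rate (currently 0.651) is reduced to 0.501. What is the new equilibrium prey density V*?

At the interior fixed point, setting dP/dt = 0 with P > 0 fixes V* = (predator death rate)/(VP coefficient) — independent of the other coefficients.
With the change, V* = 0.501/0.00145 = 346; it falls from 449.

V* ≈ 346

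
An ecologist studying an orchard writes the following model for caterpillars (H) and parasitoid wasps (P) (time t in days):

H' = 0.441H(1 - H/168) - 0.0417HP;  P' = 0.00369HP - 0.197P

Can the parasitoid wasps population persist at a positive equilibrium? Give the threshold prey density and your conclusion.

Threshold H = 53.4; K > 53.4, so yes, the predator persists.

The predator equation gives dP/dt > 0 only when H > 0.197/0.00369 = 53.4.
Without the predator, H → K = 168. Since 168 > 53.4, the predator can invade and persist.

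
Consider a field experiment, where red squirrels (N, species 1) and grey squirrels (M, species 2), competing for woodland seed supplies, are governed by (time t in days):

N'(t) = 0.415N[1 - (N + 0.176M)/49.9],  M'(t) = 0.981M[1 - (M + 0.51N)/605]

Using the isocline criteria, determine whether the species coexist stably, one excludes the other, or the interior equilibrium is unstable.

species 2 excludes species 1

Compare the nullcline intercepts: K1/α12 = 49.9/0.176 = 284 < K2 = 605; K2/α21 = 605/0.51 = 1190 > K1 = 49.9.
Since the inequalities point opposite ways, species 2 can invade but species 1 cannot.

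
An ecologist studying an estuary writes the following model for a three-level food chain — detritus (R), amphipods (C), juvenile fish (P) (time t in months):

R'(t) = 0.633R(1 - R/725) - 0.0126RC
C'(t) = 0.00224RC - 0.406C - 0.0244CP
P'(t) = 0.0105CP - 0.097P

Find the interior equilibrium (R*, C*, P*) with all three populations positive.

From dP/dt = 0: 0.0105C* = 0.097, so C* = 9.24.
From dR/dt = 0: 0.633(1 - R*/725) = 0.0126·9.24, giving R* = 725·(1 - 0.184) = 592.
From dC/dt = 0: 0.00224·592 - 0.406 = 0.0244P*, so P* = 0.919/0.0244 = 37.7.

R* ≈ 592, C* ≈ 9.24, P* ≈ 37.7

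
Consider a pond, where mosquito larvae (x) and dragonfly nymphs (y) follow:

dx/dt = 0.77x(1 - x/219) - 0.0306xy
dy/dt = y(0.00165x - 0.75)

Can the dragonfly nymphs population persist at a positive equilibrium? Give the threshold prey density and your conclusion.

Threshold x = 455; K < 455, so no, the predator goes extinct.

The predator equation gives dy/dt > 0 only when x > 0.75/0.00165 = 455.
Without the predator, x → K = 219. Since 219 < 455, the predator cannot invade.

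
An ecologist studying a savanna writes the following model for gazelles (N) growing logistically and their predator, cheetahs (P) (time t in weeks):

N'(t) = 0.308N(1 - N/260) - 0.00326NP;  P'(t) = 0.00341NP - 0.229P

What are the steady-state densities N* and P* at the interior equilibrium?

N* ≈ 67.2, P* ≈ 70.1

From dP/dt = 0 with P > 0: 0.00341N* = 0.229, so N* = 67.2.
Substitute into dN/dt = 0: 0.308(1 - 67.2/260) = 0.00326P*.
The bracket is 0.742, giving P* = 0.228/0.00326 = 70.1.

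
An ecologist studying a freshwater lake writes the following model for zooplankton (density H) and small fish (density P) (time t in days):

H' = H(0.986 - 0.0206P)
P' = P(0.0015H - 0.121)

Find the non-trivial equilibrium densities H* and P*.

Set dP/dt = 0 with P > 0: 0.0015H - 0.121 = 0, so H* = 0.121/0.0015 = 80.7.
Set dH/dt = 0 with H > 0: 0.986 - 0.0206P = 0, so P* = 0.986/0.0206 = 47.9.

H* ≈ 80.7, P* ≈ 47.9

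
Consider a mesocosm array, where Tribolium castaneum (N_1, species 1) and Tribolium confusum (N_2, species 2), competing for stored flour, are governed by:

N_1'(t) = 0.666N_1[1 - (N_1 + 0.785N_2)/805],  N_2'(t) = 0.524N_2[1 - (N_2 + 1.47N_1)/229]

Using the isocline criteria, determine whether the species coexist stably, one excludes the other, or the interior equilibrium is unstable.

Compare the nullcline intercepts: K1/α12 = 805/0.785 = 1030 > K2 = 229; K2/α21 = 229/1.47 = 156 < K1 = 805.
Since the inequalities point opposite ways, species 1 can invade but species 2 cannot.

species 1 excludes species 2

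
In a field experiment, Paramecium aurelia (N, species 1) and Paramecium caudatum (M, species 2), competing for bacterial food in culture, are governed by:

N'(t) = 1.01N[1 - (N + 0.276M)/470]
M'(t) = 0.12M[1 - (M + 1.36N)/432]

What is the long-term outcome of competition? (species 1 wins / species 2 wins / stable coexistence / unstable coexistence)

species 1 excludes species 2

Compare the nullcline intercepts: K1/α12 = 470/0.276 = 1700 > K2 = 432; K2/α21 = 432/1.36 = 318 < K1 = 470.
Since the inequalities point opposite ways, species 1 can invade but species 2 cannot.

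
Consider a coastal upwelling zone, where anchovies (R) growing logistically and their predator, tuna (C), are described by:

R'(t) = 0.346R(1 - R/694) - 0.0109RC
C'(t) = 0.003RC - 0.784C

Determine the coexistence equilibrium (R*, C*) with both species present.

R* ≈ 261, C* ≈ 19.8

From dC/dt = 0 with C > 0: 0.003R* = 0.784, so R* = 261.
Substitute into dR/dt = 0: 0.346(1 - 261/694) = 0.0109C*.
The bracket is 0.623, giving C* = 0.216/0.0109 = 19.8.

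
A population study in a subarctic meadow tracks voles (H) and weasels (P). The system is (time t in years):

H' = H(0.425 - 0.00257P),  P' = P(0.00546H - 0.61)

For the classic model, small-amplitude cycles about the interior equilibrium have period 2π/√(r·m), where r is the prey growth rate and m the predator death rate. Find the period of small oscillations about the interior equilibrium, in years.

Here r = 0.425 and m = 0.61, so r·m = 0.259.
ω = √0.259 = 0.509 per year, hence T = 2π/ω ≈ 12.3 years.

T ≈ 12.3 years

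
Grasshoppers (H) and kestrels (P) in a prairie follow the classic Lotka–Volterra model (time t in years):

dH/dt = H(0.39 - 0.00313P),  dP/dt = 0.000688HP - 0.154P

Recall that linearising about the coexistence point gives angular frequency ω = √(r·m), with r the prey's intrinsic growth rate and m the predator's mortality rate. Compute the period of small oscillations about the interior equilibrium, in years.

Here r = 0.39 and m = 0.154, so r·m = 0.0601.
ω = √0.0601 = 0.245 per year, hence T = 2π/ω ≈ 25.6 years.

T ≈ 25.6 years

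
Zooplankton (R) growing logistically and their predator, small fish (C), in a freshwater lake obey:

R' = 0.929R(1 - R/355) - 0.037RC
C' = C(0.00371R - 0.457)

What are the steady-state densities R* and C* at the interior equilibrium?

From dC/dt = 0 with C > 0: 0.00371R* = 0.457, so R* = 123.
Substitute into dR/dt = 0: 0.929(1 - 123/355) = 0.037C*.
The bracket is 0.653, giving C* = 0.607/0.037 = 16.4.

R* ≈ 123, C* ≈ 16.4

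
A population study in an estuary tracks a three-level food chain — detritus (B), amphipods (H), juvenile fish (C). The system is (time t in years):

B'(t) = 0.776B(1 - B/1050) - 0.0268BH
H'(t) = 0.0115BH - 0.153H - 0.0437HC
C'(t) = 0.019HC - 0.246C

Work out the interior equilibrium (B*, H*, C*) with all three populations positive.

From dC/dt = 0: 0.019H* = 0.246, so H* = 12.9.
From dB/dt = 0: 0.776(1 - B*/1050) = 0.0268·12.9, giving B* = 1050·(1 - 0.447) = 580.
From dH/dt = 0: 0.0115·580 - 0.153 = 0.0437C*, so C* = 6.52/0.0437 = 149.

B* ≈ 580, H* ≈ 12.9, C* ≈ 149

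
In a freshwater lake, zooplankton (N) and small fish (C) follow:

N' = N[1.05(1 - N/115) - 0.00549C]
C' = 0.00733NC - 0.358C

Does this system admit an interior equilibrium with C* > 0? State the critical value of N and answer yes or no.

Threshold N = 48.8; K > 48.8, so yes, the predator persists.

The predator equation gives dC/dt > 0 only when N > 0.358/0.00733 = 48.8.
Without the predator, N → K = 115. Since 115 > 48.8, the predator can invade and persist.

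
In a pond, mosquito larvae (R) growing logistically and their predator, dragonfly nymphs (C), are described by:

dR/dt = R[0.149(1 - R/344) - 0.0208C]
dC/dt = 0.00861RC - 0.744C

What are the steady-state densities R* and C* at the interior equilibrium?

From dC/dt = 0 with C > 0: 0.00861R* = 0.744, so R* = 86.4.
Substitute into dR/dt = 0: 0.149(1 - 86.4/344) = 0.0208C*.
The bracket is 0.749, giving C* = 0.112/0.0208 = 5.36.

R* ≈ 86.4, C* ≈ 5.36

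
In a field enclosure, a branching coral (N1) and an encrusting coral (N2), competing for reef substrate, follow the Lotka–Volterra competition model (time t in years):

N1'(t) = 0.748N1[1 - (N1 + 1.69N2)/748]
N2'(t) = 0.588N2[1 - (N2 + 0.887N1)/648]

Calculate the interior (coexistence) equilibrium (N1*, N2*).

Setting both brackets to zero gives the nullclines N1 + 1.69N2 = 748 and 0.887N1 + N2 = 648.
Substituting N2 = 648 - 0.887N1 into the first: N1(1 - 1.69·0.887) = 748 - 1.69·648.
So N1* = -347/-0.499 = 696, and then N2* = 648 - 0.887·696 = 31.

N1* ≈ 696, N2* ≈ 31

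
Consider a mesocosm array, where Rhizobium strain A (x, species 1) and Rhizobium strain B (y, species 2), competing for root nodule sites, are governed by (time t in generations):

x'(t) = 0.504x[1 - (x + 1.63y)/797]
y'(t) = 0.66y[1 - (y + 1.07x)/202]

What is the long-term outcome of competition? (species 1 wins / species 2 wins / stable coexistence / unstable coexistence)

Compare the nullcline intercepts: K1/α12 = 797/1.63 = 489 > K2 = 202; K2/α21 = 202/1.07 = 189 < K1 = 797.
Since the inequalities point opposite ways, species 1 can invade but species 2 cannot.

species 1 excludes species 2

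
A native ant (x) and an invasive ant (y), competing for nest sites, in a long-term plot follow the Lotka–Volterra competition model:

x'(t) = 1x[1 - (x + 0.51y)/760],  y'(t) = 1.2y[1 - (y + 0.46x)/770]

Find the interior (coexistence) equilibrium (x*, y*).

Setting both brackets to zero gives the nullclines x + 0.51y = 760 and 0.46x + y = 770.
Substituting y = 770 - 0.46x into the first: x(1 - 0.51·0.46) = 760 - 0.51·770.
So x* = 367/0.765 = 480, and then y* = 770 - 0.46·480 = 549.

x* ≈ 480, y* ≈ 549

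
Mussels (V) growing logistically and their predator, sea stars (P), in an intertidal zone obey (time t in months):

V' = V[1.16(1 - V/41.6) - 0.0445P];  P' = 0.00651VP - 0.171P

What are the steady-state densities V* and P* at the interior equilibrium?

From dP/dt = 0 with P > 0: 0.00651V* = 0.171, so V* = 26.3.
Substitute into dV/dt = 0: 1.16(1 - 26.3/41.6) = 0.0445P*.
The bracket is 0.369, giving P* = 0.428/0.0445 = 9.61.

V* ≈ 26.3, P* ≈ 9.61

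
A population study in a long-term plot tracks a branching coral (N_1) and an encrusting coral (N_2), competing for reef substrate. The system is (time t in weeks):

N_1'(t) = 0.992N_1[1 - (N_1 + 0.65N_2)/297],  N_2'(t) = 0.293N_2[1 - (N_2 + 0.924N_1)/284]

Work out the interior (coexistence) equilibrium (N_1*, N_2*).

N_1* ≈ 281, N_2* ≈ 24

Setting both brackets to zero gives the nullclines N_1 + 0.65N_2 = 297 and 0.924N_1 + N_2 = 284.
Substituting N_2 = 284 - 0.924N_1 into the first: N_1(1 - 0.65·0.924) = 297 - 0.65·284.
So N_1* = 112/0.399 = 281, and then N_2* = 284 - 0.924·281 = 24.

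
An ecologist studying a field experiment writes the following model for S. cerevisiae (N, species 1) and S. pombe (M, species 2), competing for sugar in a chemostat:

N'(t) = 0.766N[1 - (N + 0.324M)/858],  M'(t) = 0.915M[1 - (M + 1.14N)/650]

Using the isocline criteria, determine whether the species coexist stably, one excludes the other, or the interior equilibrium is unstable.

species 1 excludes species 2

Compare the nullcline intercepts: K1/α12 = 858/0.324 = 2650 > K2 = 650; K2/α21 = 650/1.14 = 570 < K1 = 858.
Since the inequalities point opposite ways, species 1 can invade but species 2 cannot.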